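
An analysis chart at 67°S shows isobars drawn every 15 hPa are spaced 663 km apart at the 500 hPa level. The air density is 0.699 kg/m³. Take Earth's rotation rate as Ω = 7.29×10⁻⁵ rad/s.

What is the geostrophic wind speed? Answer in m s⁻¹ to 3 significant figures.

24.1 m s⁻¹

Coriolis parameter at 67°S:
f = 2Ω sin φ = 2 × 7.29×10⁻⁵ × sin 67° = 1.34×10⁻⁴ s⁻¹
Pressure gradient: |∂P/∂n| = 1500 Pa / 663000 m = 2.26×10⁻³ Pa/m
Geostrophic balance (pressure-gradient force = Coriolis force):
V_g = (1/(fρ)) |∂P/∂n| = 2.26×10⁻³ / (1.34×10⁻⁴ × 0.699) = 24.1 m/s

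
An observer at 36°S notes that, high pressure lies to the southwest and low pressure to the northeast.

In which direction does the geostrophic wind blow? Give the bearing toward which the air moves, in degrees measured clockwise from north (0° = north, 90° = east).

315°

The pressure-gradient force points toward the northeast (bearing 045°).
Geostrophic balance: in the Southern Hemisphere the Coriolis force deflects motion to the left, so the geostrophic wind blows 90° to the left of the pressure-gradient force (low pressure on the right).
Rotating 045° by 90° counterclockwise gives 315° — the wind blows toward the northwest.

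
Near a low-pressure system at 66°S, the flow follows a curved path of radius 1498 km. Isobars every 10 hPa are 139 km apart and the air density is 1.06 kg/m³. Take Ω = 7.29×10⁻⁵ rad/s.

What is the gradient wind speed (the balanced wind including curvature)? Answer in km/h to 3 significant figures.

151 km/h

Coriolis parameter at 66°S:
f = 2Ω sin φ = 2 × 7.29×10⁻⁵ × sin 66° = 1.33×10⁻⁴ s⁻¹
Pressure gradient: |∂P/∂n| = 1000 Pa / 139000 m = 7.19×10⁻³ Pa/m
Geostrophic speed: V_g = |∂P/∂n|/(fρ) = 7.19×10⁻³/(1.33×10⁻⁴ × 1.06) = 51.0 m/s
Around a low, centrifugal force acts outward with Coriolis, so pressure-gradient force balances both:
(1/ρ)|∂P/∂n| = fV + V²/R  →  V² + fR·V − fR·V_g = 0
With fR = 1.33×10⁻⁴ × 1498×10³ m = 200 m/s:
V = [−fR + √((fR)² + 4 fR V_g)]/2 = [−200 + √(200² + 4×200×51)]/2 = 42.1 m/s
Subgeostrophic (V < V_g = 51 m/s), as expected around a low.
Converting: 42.1 m/s × 3.6 = 151 km/h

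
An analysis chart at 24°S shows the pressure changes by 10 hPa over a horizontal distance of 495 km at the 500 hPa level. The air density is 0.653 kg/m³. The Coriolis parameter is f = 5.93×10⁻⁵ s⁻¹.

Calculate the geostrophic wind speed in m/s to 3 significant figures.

52.2 m/s

Pressure gradient: |∂P/∂n| = 1000 Pa / 495000 m = 2.02×10⁻³ Pa/m
Geostrophic balance (pressure-gradient force = Coriolis force):
V_g = (1/(fρ)) |∂P/∂n| = 2.02×10⁻³ / (5.93×10⁻⁵ × 0.653) = 52.2 m/s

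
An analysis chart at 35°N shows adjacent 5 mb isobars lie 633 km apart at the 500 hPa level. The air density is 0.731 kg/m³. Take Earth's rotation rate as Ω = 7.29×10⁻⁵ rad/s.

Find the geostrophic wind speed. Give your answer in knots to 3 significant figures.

Coriolis parameter at 35°N:
f = 2Ω sin φ = 2 × 7.29×10⁻⁵ × sin 35° = 8.36×10⁻⁵ s⁻¹
Pressure gradient: |∂P/∂n| = 500 Pa / 633000 m = 7.90×10⁻⁴ Pa/m
Geostrophic balance (pressure-gradient force = Coriolis force):
V_g = (1/(fρ)) |∂P/∂n| = 7.90×10⁻⁴ / (8.36×10⁻⁵ × 0.731) = 12.9 m/s
Converting: 12.9 m/s × 1.944 = 25.1 knots

25.1 knots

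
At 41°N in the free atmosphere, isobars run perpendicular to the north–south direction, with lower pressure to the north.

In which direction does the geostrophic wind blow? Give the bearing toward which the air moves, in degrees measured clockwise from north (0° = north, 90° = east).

The pressure-gradient force points toward the north (bearing 000°).
Geostrophic balance: in the Northern Hemisphere the Coriolis force deflects motion to the right, so the geostrophic wind blows 90° to the right of the pressure-gradient force (low pressure on the left).
Rotating 000° by 90° clockwise gives 090° — the wind blows toward the east.

090°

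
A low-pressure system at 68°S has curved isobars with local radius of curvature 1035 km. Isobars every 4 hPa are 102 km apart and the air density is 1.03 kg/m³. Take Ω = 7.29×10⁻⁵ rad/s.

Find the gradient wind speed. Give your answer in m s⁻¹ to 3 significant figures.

24.0 m s⁻¹

Coriolis parameter at 68°S:
f = 2Ω sin φ = 2 × 7.29×10⁻⁵ × sin 68° = 1.35×10⁻⁴ s⁻¹
Pressure gradient: |∂P/∂n| = 400 Pa / 102000 m = 3.92×10⁻³ Pa/m
Geostrophic speed: V_g = |∂P/∂n|/(fρ) = 3.92×10⁻³/(1.35×10⁻⁴ × 1.03) = 28.2 m/s
Around a low, centrifugal force acts outward with Coriolis, so pressure-gradient force balances both:
(1/ρ)|∂P/∂n| = fV + V²/R  →  V² + fR·V − fR·V_g = 0
With fR = 1.35×10⁻⁴ × 1035×10³ m = 140 m/s:
V = [−fR + √((fR)² + 4 fR V_g)]/2 = [−140 + √(140² + 4×140×28.2)]/2 = 24 m/s
Subgeostrophic (V < V_g = 28.2 m/s), as expected around a low.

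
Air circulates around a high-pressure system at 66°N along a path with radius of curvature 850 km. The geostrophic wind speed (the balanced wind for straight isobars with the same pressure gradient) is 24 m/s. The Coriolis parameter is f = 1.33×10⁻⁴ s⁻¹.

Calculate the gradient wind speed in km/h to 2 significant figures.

Around a high, pressure-gradient force acts outward with centrifugal, so Coriolis balances both:
fV = (1/ρ)|∂P/∂n| + V²/R  →  V² − fR·V + fR·V_g = 0
With fR = 1.33×10⁻⁴ × 850×10³ m = 113 m/s:
V = [fR − √((fR)² − 4 fR V_g)]/2 = [113 − √(113² − 4×113×24)]/2 = 34.6 m/s
Supergeostrophic (V > V_g = 24 m/s), as expected around a high.
Converting: 34.6 m/s × 3.6 = 120 km/h

120 km/h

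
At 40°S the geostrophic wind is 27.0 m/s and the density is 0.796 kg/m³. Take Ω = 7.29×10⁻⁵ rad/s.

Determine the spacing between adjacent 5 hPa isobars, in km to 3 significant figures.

248 km

Coriolis parameter at 40°S:
f = 2Ω sin φ = 2 × 7.29×10⁻⁵ × sin 40° = 9.37×10⁻⁵ s⁻¹
Geostrophic balance rearranged: |∂P/∂n| = f ρ V_g
|∂P/∂n| = 9.37×10⁻⁵ × 0.796 × 27.0 = 2.01×10⁻³ Pa/m
Isobar spacing: Δn = ΔP/|∂P/∂n| = 500 Pa / 2.01×10⁻³ Pa/m = 248238 m ≈ 248 km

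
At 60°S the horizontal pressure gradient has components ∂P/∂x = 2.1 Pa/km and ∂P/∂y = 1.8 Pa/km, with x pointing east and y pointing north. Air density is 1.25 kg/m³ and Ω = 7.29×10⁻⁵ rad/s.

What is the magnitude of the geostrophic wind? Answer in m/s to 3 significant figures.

17.5 m/s

Coriolis parameter at 60°S:
f = 2Ω sin φ = 2 × 7.29×10⁻⁵ × sin 60° = 1.26×10⁻⁴ s⁻¹
In the Southern Hemisphere f is negative: f = −1.26×10⁻⁴ s⁻¹.
Component geostrophic relations (x east, y north):
u_g = −(1/(fρ)) ∂P/∂y,  v_g = (1/(fρ)) ∂P/∂x
u_g = −(1.8×10⁻³)/(−1.26×10⁻⁴ × 1.25) = 11.4 m/s;  v_g = (2.1×10⁻³)/(−1.26×10⁻⁴ × 1.25) = −13.3 m/s
|V_g| = √(u_g² + v_g²) = 17.5 m/s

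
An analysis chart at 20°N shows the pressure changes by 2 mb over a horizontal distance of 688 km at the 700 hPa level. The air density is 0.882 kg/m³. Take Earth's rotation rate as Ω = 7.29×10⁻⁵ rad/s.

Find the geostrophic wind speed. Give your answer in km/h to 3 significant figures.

23.8 km/h

Coriolis parameter at 20°N:
f = 2Ω sin φ = 2 × 7.29×10⁻⁵ × sin 20° = 4.99×10⁻⁵ s⁻¹
Pressure gradient: |∂P/∂n| = 200 Pa / 688000 m = 2.91×10⁻⁴ Pa/m
Geostrophic balance (pressure-gradient force = Coriolis force):
V_g = (1/(fρ)) |∂P/∂n| = 2.91×10⁻⁴ / (4.99×10⁻⁵ × 0.882) = 6.61 m/s
Converting: 6.61 m/s × 3.6 = 23.8 km/h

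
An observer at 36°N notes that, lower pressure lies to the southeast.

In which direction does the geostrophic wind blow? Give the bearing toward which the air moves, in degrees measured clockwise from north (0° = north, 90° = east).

The pressure-gradient force points toward the southeast (bearing 135°).
Geostrophic balance: in the Northern Hemisphere the Coriolis force deflects motion to the right, so the geostrophic wind blows 90° to the right of the pressure-gradient force (low pressure on the left).
Rotating 135° by 90° clockwise gives 225° — the wind blows toward the southwest.

225°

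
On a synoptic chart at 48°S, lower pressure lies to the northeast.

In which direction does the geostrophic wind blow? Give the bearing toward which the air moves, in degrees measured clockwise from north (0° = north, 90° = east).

The pressure-gradient force points toward the northeast (bearing 045°).
Geostrophic balance: in the Southern Hemisphere the Coriolis force deflects motion to the left, so the geostrophic wind blows 90° to the left of the pressure-gradient force (low pressure on the right).
Rotating 045° by 90° counterclockwise gives 315° — the wind blows toward the northwest.

315°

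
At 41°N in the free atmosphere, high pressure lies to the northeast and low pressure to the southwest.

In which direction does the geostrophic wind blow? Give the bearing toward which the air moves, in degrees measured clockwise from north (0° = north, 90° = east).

The pressure-gradient force points toward the southwest (bearing 225°).
Geostrophic balance: in the Northern Hemisphere the Coriolis force deflects motion to the right, so the geostrophic wind blows 90° to the right of the pressure-gradient force (low pressure on the left).
Rotating 225° by 90° clockwise gives 315° — the wind blows toward the northwest.

315°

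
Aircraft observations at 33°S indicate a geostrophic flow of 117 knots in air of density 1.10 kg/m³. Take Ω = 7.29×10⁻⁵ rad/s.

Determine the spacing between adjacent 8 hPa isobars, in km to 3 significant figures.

Coriolis parameter at 33°S:
f = 2Ω sin φ = 2 × 7.29×10⁻⁵ × sin 33° = 7.94×10⁻⁵ s⁻¹
Wind speed in SI: 117 knots = 60.2 m/s
Geostrophic balance rearranged: |∂P/∂n| = f ρ V_g
|∂P/∂n| = 7.94×10⁻⁵ × 1.10 × 60.2 = 5.26×10⁻³ Pa/m
Isobar spacing: Δn = ΔP/|∂P/∂n| = 800 Pa / 5.26×10⁻³ Pa/m = 152162 m ≈ 152 km

152 km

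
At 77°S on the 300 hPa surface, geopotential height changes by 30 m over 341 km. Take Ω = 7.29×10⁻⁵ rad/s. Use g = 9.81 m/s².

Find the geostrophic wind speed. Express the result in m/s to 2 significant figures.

Coriolis parameter at 77°S:
f = 2Ω sin φ = 2 × 7.29×10⁻⁵ × sin 77° = 1.42×10⁻⁴ s⁻¹
Height gradient: |∂Z/∂n| = 30 m / 341000 m = 8.80×10⁻⁵
On a pressure surface, geostrophic balance gives V_g = (g/f)|∂Z/∂n|:
V_g = 9.81 × 8.80×10⁻⁵ / 1.42×10⁻⁴ = 6.08 m/s

6.1 m/s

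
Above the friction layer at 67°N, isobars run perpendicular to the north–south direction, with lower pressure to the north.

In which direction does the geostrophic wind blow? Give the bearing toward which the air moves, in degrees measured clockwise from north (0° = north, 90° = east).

The pressure-gradient force points toward the north (bearing 000°).
Geostrophic balance: in the Northern Hemisphere the Coriolis force deflects motion to the right, so the geostrophic wind blows 90° to the right of the pressure-gradient force (low pressure on the left).
Rotating 000° by 90° clockwise gives 090° — the wind blows toward the east.

090°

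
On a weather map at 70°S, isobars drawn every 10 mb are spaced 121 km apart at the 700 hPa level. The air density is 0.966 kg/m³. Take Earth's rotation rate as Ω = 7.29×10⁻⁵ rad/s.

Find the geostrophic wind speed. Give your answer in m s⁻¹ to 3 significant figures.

Coriolis parameter at 70°S:
f = 2Ω sin φ = 2 × 7.29×10⁻⁵ × sin 70° = 1.37×10⁻⁴ s⁻¹
Pressure gradient: |∂P/∂n| = 1000 Pa / 121000 m = 8.26×10⁻³ Pa/m
Geostrophic balance (pressure-gradient force = Coriolis force):
V_g = (1/(fρ)) |∂P/∂n| = 8.26×10⁻³ / (1.37×10⁻⁴ × 0.966) = 62.4 m/s

62.4 m s⁻¹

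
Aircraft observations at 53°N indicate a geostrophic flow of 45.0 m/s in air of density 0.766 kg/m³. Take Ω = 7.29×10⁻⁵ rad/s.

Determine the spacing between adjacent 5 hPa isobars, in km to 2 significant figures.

120 km

Coriolis parameter at 53°N:
f = 2Ω sin φ = 2 × 7.29×10⁻⁵ × sin 53° = 1.16×10⁻⁴ s⁻¹
Geostrophic balance rearranged: |∂P/∂n| = f ρ V_g
|∂P/∂n| = 1.16×10⁻⁴ × 0.766 × 45.0 = 4.01×10⁻³ Pa/m
Isobar spacing: Δn = ΔP/|∂P/∂n| = 500 Pa / 4.01×10⁻³ Pa/m = 124573 m ≈ 120 km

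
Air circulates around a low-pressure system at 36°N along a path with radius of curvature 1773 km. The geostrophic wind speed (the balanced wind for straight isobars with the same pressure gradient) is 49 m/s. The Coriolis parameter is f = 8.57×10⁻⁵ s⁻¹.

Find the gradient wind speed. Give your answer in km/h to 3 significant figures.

Around a low, centrifugal force acts outward with Coriolis, so pressure-gradient force balances both:
(1/ρ)|∂P/∂n| = fV + V²/R  →  V² + fR·V − fR·V_g = 0
With fR = 8.57×10⁻⁵ × 1773×10³ m = 152 m/s:
V = [−fR + √((fR)² + 4 fR V_g)]/2 = [−152 + √(152² + 4×152×49)]/2 = 39 m/s
Subgeostrophic (V < V_g = 49 m/s), as expected around a low.
Converting: 39 m/s × 3.6 = 140 km/h

140 km/h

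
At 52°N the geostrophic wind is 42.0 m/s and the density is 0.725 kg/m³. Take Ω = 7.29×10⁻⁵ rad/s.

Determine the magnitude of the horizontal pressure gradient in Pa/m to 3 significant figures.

3.50×10⁻³ Pa/m

Coriolis parameter at 52°N:
f = 2Ω sin φ = 2 × 7.29×10⁻⁵ × sin 52° = 1.15×10⁻⁴ s⁻¹
Geostrophic balance rearranged: |∂P/∂n| = f ρ V_g
|∂P/∂n| = 1.15×10⁻⁴ × 0.725 × 42.0 = 3.50×10⁻³ Pa/m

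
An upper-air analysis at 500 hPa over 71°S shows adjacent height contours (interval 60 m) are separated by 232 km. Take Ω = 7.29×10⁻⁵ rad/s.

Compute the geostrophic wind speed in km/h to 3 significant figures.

Coriolis parameter at 71°S:
f = 2Ω sin φ = 2 × 7.29×10⁻⁵ × sin 71° = 1.38×10⁻⁴ s⁻¹
Height gradient: |∂Z/∂n| = 60 m / 232000 m = 2.59×10⁻⁴
On a pressure surface, geostrophic balance gives V_g = (g/f)|∂Z/∂n|:
V_g = 9.81 × 2.59×10⁻⁴ / 1.38×10⁻⁴ = 18.4 m/s
Converting: 18.4 m/s × 3.6 = 66.3 km/h

66.3 km/h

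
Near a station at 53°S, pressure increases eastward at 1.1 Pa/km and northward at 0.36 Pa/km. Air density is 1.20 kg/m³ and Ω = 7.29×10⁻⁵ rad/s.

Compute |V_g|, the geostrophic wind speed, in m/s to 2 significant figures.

8.3 m/s

Coriolis parameter at 53°S:
f = 2Ω sin φ = 2 × 7.29×10⁻⁵ × sin 53° = 1.16×10⁻⁴ s⁻¹
In the Southern Hemisphere f is negative: f = −1.16×10⁻⁴ s⁻¹.
Component geostrophic relations (x east, y north):
u_g = −(1/(fρ)) ∂P/∂y,  v_g = (1/(fρ)) ∂P/∂x
u_g = −(0.36×10⁻³)/(−1.16×10⁻⁴ × 1.20) = 2.58 m/s;  v_g = (1.1×10⁻³)/(−1.16×10⁻⁴ × 1.20) = −7.87 m/s
|V_g| = √(u_g² + v_g²) = 8.28 m/s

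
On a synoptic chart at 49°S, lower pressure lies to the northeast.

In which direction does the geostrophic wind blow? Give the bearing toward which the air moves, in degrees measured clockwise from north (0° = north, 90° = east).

315°

The pressure-gradient force points toward the northeast (bearing 045°).
Geostrophic balance: in the Southern Hemisphere the Coriolis force deflects motion to the left, so the geostrophic wind blows 90° to the left of the pressure-gradient force (low pressure on the right).
Rotating 045° by 90° counterclockwise gives 315° — the wind blows toward the northwest.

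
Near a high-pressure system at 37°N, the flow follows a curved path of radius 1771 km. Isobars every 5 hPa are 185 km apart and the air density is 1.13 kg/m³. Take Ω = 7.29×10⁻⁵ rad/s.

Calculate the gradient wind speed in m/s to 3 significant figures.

Coriolis parameter at 37°N:
f = 2Ω sin φ = 2 × 7.29×10⁻⁵ × sin 37° = 8.77×10⁻⁵ s⁻¹
Pressure gradient: |∂P/∂n| = 500 Pa / 185000 m = 2.70×10⁻³ Pa/m
Geostrophic speed: V_g = |∂P/∂n|/(fρ) = 2.70×10⁻³/(8.77×10⁻⁵ × 1.13) = 27.3 m/s
Around a high, pressure-gradient force acts outward with centrifugal, so Coriolis balances both:
fV = (1/ρ)|∂P/∂n| + V²/R  →  V² − fR·V + fR·V_g = 0
With fR = 8.77×10⁻⁵ × 1771×10³ m = 155 m/s:
V = [fR − √((fR)² − 4 fR V_g)]/2 = [155 − √(155² − 4×155×27.3)]/2 = 35.3 m/s
Supergeostrophic (V > V_g = 27.3 m/s), as expected around a high.

35.3 m/s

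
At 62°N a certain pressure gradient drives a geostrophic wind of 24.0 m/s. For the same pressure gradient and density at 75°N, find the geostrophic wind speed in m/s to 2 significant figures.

With the same pressure gradient and density, V_g ∝ 1/f ∝ 1/sin φ.
V₂ = V₁ · sin φ₁ / sin φ₂ = 24.0 × sin 62° / sin 75°
V₂ = 24.0 × 0.8829/0.9659 = 22 m/s

22 m/s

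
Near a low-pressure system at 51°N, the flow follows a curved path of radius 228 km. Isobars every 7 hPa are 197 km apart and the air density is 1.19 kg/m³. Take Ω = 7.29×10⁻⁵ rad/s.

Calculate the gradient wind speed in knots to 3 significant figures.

31.5 knots

Coriolis parameter at 51°N:
f = 2Ω sin φ = 2 × 7.29×10⁻⁵ × sin 51° = 1.13×10⁻⁴ s⁻¹
Pressure gradient: |∂P/∂n| = 700 Pa / 197000 m = 3.55×10⁻³ Pa/m
Geostrophic speed: V_g = |∂P/∂n|/(fρ) = 3.55×10⁻³/(1.13×10⁻⁴ × 1.19) = 26.4 m/s
Around a low, centrifugal force acts outward with Coriolis, so pressure-gradient force balances both:
(1/ρ)|∂P/∂n| = fV + V²/R  →  V² + fR·V − fR·V_g = 0
With fR = 1.13×10⁻⁴ × 228×10³ m = 25.8 m/s:
V = [−fR + √((fR)² + 4 fR V_g)]/2 = [−25.8 + √(25.8² + 4×25.8×26.4)]/2 = 16.2 m/s
Subgeostrophic (V < V_g = 26.4 m/s), as expected around a low.
Converting: 16.2 m/s × 1.944 = 31.5 knots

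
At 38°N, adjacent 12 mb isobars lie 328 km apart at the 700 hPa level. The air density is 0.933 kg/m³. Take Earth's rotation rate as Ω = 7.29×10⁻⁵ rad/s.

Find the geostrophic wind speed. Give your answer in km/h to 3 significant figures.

157 km/h

Coriolis parameter at 38°N:
f = 2Ω sin φ = 2 × 7.29×10⁻⁵ × sin 38° = 8.98×10⁻⁵ s⁻¹
Pressure gradient: |∂P/∂n| = 1200 Pa / 328000 m = 3.66×10⁻³ Pa/m
Geostrophic balance (pressure-gradient force = Coriolis force):
V_g = (1/(fρ)) |∂P/∂n| = 3.66×10⁻³ / (8.98×10⁻⁵ × 0.933) = 43.7 m/s
Converting: 43.7 m/s × 3.6 = 157 km/h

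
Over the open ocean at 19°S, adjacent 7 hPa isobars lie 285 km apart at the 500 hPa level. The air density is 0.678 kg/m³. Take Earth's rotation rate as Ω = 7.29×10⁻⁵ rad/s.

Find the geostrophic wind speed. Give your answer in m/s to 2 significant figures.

Coriolis parameter at 19°S:
f = 2Ω sin φ = 2 × 7.29×10⁻⁵ × sin 19° = 4.75×10⁻⁵ s⁻¹
Pressure gradient: |∂P/∂n| = 700 Pa / 285000 m = 2.46×10⁻³ Pa/m
Geostrophic balance (pressure-gradient force = Coriolis force):
V_g = (1/(fρ)) |∂P/∂n| = 2.46×10⁻³ / (4.75×10⁻⁵ × 0.678) = 76.3 m/s

76 m/s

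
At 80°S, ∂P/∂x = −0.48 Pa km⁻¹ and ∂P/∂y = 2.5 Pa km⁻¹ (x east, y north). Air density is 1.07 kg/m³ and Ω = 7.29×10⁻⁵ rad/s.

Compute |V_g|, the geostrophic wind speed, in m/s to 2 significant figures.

17 m/s

Coriolis parameter at 80°S:
f = 2Ω sin φ = 2 × 7.29×10⁻⁵ × sin 80° = 1.44×10⁻⁴ s⁻¹
In the Southern Hemisphere f is negative: f = −1.44×10⁻⁴ s⁻¹.
Component geostrophic relations (x east, y north):
u_g = −(1/(fρ)) ∂P/∂y,  v_g = (1/(fρ)) ∂P/∂x
u_g = −(2.5×10⁻³)/(−1.44×10⁻⁴ × 1.07) = 16.3 m/s;  v_g = (−0.48×10⁻³)/(−1.44×10⁻⁴ × 1.07) = 3.12 m/s
|V_g| = √(u_g² + v_g²) = 16.6 m/s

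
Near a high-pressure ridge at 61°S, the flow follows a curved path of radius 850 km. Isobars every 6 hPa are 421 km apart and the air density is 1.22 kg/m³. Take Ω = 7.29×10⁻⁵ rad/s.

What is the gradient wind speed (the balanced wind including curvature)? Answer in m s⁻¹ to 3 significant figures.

Coriolis parameter at 61°S:
f = 2Ω sin φ = 2 × 7.29×10⁻⁵ × sin 61° = 1.28×10⁻⁴ s⁻¹
Pressure gradient: |∂P/∂n| = 600 Pa / 421000 m = 1.43×10⁻³ Pa/m
Geostrophic speed: V_g = |∂P/∂n|/(fρ) = 1.43×10⁻³/(1.28×10⁻⁴ × 1.22) = 9.16 m/s
Around a high, pressure-gradient force acts outward with centrifugal, so Coriolis balances both:
fV = (1/ρ)|∂P/∂n| + V²/R  →  V² − fR·V + fR·V_g = 0
With fR = 1.28×10⁻⁴ × 850×10³ m = 108 m/s:
V = [fR − √((fR)² − 4 fR V_g)]/2 = [108 − √(108² − 4×108×9.16)]/2 = 10.1 m/s
Supergeostrophic (V > V_g = 9.16 m/s), as expected around a high.

10.1 m s⁻¹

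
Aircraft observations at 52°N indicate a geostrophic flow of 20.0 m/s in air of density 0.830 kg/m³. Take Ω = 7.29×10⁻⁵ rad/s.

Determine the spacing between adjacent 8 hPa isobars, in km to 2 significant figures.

Coriolis parameter at 52°N:
f = 2Ω sin φ = 2 × 7.29×10⁻⁵ × sin 52° = 1.15×10⁻⁴ s⁻¹
Geostrophic balance rearranged: |∂P/∂n| = f ρ V_g
|∂P/∂n| = 1.15×10⁻⁴ × 0.830 × 20.0 = 1.91×10⁻³ Pa/m
Isobar spacing: Δn = ΔP/|∂P/∂n| = 800 Pa / 1.91×10⁻³ Pa/m = 419462 m ≈ 420 km

420 km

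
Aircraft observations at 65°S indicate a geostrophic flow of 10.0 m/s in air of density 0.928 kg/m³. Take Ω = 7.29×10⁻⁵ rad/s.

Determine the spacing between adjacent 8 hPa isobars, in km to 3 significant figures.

652 km

Coriolis parameter at 65°S:
f = 2Ω sin φ = 2 × 7.29×10⁻⁵ × sin 65° = 1.32×10⁻⁴ s⁻¹
Geostrophic balance rearranged: |∂P/∂n| = f ρ V_g
|∂P/∂n| = 1.32×10⁻⁴ × 0.928 × 10.0 = 1.23×10⁻³ Pa/m
Isobar spacing: Δn = ΔP/|∂P/∂n| = 800 Pa / 1.23×10⁻³ Pa/m = 652392 m ≈ 652 km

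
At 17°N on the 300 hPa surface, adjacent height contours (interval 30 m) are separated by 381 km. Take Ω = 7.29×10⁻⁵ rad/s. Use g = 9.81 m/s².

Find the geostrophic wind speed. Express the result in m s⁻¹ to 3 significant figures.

18.1 m s⁻¹

Coriolis parameter at 17°N:
f = 2Ω sin φ = 2 × 7.29×10⁻⁵ × sin 17° = 4.26×10⁻⁵ s⁻¹
Height gradient: |∂Z/∂n| = 30 m / 381000 m = 7.87×10⁻⁵
On a pressure surface, geostrophic balance gives V_g = (g/f)|∂Z/∂n|:
V_g = 9.81 × 7.87×10⁻⁵ / 4.26×10⁻⁵ = 18.1 m/s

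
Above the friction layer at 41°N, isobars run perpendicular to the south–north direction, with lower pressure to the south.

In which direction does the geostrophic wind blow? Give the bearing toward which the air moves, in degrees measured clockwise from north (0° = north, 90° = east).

270°

The pressure-gradient force points toward the south (bearing 180°).
Geostrophic balance: in the Northern Hemisphere the Coriolis force deflects motion to the right, so the geostrophic wind blows 90° to the right of the pressure-gradient force (low pressure on the left).
Rotating 180° by 90° clockwise gives 270° — the wind blows toward the west.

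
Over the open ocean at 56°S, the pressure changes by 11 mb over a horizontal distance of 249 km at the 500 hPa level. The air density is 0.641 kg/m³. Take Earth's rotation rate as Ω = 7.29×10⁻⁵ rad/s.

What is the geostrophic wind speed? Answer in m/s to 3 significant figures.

57.0 m/s

Coriolis parameter at 56°S:
f = 2Ω sin φ = 2 × 7.29×10⁻⁵ × sin 56° = 1.21×10⁻⁴ s⁻¹
Pressure gradient: |∂P/∂n| = 1100 Pa / 249000 m = 4.42×10⁻³ Pa/m
Geostrophic balance (pressure-gradient force = Coriolis force):
V_g = (1/(fρ)) |∂P/∂n| = 4.42×10⁻³ / (1.21×10⁻⁴ × 0.641) = 57.0 m/s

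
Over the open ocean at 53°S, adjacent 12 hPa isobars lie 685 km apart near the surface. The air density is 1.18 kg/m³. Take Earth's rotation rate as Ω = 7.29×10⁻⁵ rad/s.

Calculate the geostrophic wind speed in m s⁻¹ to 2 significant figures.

Coriolis parameter at 53°S:
f = 2Ω sin φ = 2 × 7.29×10⁻⁵ × sin 53° = 1.16×10⁻⁴ s⁻¹
Pressure gradient: |∂P/∂n| = 1200 Pa / 685000 m = 1.75×10⁻³ Pa/m
Geostrophic balance (pressure-gradient force = Coriolis force):
V_g = (1/(fρ)) |∂P/∂n| = 1.75×10⁻³ / (1.16×10⁻⁴ × 1.18) = 12.7 m/s

13 m s⁻¹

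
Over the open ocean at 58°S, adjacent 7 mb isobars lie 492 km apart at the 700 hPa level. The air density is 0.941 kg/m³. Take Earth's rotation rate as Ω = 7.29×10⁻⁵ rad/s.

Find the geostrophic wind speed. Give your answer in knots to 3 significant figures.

Coriolis parameter at 58°S:
f = 2Ω sin φ = 2 × 7.29×10⁻⁵ × sin 58° = 1.24×10⁻⁴ s⁻¹
Pressure gradient: |∂P/∂n| = 700 Pa / 492000 m = 1.42×10⁻³ Pa/m
Geostrophic balance (pressure-gradient force = Coriolis force):
V_g = (1/(fρ)) |∂P/∂n| = 1.42×10⁻³ / (1.24×10⁻⁴ × 0.941) = 12.2 m/s
Converting: 12.2 m/s × 1.944 = 23.8 knots

23.8 knots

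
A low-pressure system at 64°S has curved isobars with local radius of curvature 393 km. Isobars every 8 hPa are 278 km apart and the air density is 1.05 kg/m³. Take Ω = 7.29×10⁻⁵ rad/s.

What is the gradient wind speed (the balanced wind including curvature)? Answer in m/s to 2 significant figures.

16 m/s

Coriolis parameter at 64°S:
f = 2Ω sin φ = 2 × 7.29×10⁻⁵ × sin 64° = 1.31×10⁻⁴ s⁻¹
Pressure gradient: |∂P/∂n| = 800 Pa / 278000 m = 2.88×10⁻³ Pa/m
Geostrophic speed: V_g = |∂P/∂n|/(fρ) = 2.88×10⁻³/(1.31×10⁻⁴ × 1.05) = 20.9 m/s
Around a low, centrifugal force acts outward with Coriolis, so pressure-gradient force balances both:
(1/ρ)|∂P/∂n| = fV + V²/R  →  V² + fR·V − fR·V_g = 0
With fR = 1.31×10⁻⁴ × 393×10³ m = 51.5 m/s:
V = [−fR + √((fR)² + 4 fR V_g)]/2 = [−51.5 + √(51.5² + 4×51.5×20.9)]/2 = 16 m/s
Subgeostrophic (V < V_g = 20.9 m/s), as expected around a low.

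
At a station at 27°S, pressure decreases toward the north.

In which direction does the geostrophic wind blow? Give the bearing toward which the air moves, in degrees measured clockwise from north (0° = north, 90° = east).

The pressure-gradient force points toward the north (bearing 000°).
Geostrophic balance: in the Southern Hemisphere the Coriolis force deflects motion to the left, so the geostrophic wind blows 90° to the left of the pressure-gradient force (low pressure on the right).
Rotating 000° by 90° counterclockwise gives 270° — the wind blows toward the west.

270°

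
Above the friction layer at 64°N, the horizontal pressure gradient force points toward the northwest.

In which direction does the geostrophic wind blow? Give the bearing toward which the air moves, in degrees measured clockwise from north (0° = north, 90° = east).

045°

The pressure-gradient force points toward the northwest (bearing 315°).
Geostrophic balance: in the Northern Hemisphere the Coriolis force deflects motion to the right, so the geostrophic wind blows 90° to the right of the pressure-gradient force (low pressure on the left).
Rotating 315° by 90° clockwise gives 045° — the wind blows toward the northeast.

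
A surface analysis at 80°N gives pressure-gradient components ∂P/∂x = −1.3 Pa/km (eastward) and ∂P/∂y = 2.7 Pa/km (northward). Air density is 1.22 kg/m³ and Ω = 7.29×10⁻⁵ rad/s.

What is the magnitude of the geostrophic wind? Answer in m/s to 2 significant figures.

Coriolis parameter at 80°N:
f = 2Ω sin φ = 2 × 7.29×10⁻⁵ × sin 80° = 1.44×10⁻⁴ s⁻¹
Component geostrophic relations (x east, y north):
u_g = −(1/(fρ)) ∂P/∂y,  v_g = (1/(fρ)) ∂P/∂x
u_g = −(2.7×10⁻³)/(1.44×10⁻⁴ × 1.22) = −15.4 m/s;  v_g = (−1.3×10⁻³)/(1.44×10⁻⁴ × 1.22) = −7.42 m/s
|V_g| = √(u_g² + v_g²) = 17.1 m/s

17 m/s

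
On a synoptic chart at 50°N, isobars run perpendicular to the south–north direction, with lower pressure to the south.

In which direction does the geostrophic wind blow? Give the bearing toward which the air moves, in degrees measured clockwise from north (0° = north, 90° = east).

270°

The pressure-gradient force points toward the south (bearing 180°).
Geostrophic balance: in the Northern Hemisphere the Coriolis force deflects motion to the right, so the geostrophic wind blows 90° to the right of the pressure-gradient force (low pressure on the left).
Rotating 180° by 90° clockwise gives 270° — the wind blows toward the west.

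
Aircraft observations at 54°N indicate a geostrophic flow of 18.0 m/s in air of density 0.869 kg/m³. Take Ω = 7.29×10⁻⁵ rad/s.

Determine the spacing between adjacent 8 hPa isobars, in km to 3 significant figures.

Coriolis parameter at 54°N:
f = 2Ω sin φ = 2 × 7.29×10⁻⁵ × sin 54° = 1.18×10⁻⁴ s⁻¹
Geostrophic balance rearranged: |∂P/∂n| = f ρ V_g
|∂P/∂n| = 1.18×10⁻⁴ × 0.869 × 18.0 = 1.85×10⁻³ Pa/m
Isobar spacing: Δn = ΔP/|∂P/∂n| = 800 Pa / 1.85×10⁻³ Pa/m = 433593 m ≈ 434 km

434 km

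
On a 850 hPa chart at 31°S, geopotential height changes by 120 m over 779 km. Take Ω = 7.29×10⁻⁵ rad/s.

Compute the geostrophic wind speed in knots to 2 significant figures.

39 knots

Coriolis parameter at 31°S:
f = 2Ω sin φ = 2 × 7.29×10⁻⁵ × sin 31° = 7.51×10⁻⁵ s⁻¹
Height gradient: |∂Z/∂n| = 120 m / 779000 m = 1.54×10⁻⁴
On a pressure surface, geostrophic balance gives V_g = (g/f)|∂Z/∂n|:
V_g = 9.81 × 1.54×10⁻⁴ / 7.51×10⁻⁵ = 20.1 m/s
Converting: 20.1 m/s × 1.944 = 39 knots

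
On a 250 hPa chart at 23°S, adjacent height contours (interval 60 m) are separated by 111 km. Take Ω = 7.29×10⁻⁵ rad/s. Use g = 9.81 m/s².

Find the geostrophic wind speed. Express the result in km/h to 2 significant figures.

340 km/h

Coriolis parameter at 23°S:
f = 2Ω sin φ = 2 × 7.29×10⁻⁵ × sin 23° = 5.70×10⁻⁵ s⁻¹
Height gradient: |∂Z/∂n| = 60 m / 111000 m = 5.41×10⁻⁴
On a pressure surface, geostrophic balance gives V_g = (g/f)|∂Z/∂n|:
V_g = 9.81 × 5.41×10⁻⁴ / 5.70×10⁻⁵ = 93.1 m/s
Converting: 93.1 m/s × 3.6 = 340 km/h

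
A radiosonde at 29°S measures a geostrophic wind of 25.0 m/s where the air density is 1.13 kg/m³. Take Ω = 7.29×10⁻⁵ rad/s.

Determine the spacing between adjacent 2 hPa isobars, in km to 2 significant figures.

Coriolis parameter at 29°S:
f = 2Ω sin φ = 2 × 7.29×10⁻⁵ × sin 29° = 7.07×10⁻⁵ s⁻¹
Geostrophic balance rearranged: |∂P/∂n| = f ρ V_g
|∂P/∂n| = 7.07×10⁻⁵ × 1.13 × 25.0 = 2.00×10⁻³ Pa/m
Isobar spacing: Δn = ΔP/|∂P/∂n| = 200 Pa / 2.00×10⁻³ Pa/m = 100157 m ≈ 100 km

100 km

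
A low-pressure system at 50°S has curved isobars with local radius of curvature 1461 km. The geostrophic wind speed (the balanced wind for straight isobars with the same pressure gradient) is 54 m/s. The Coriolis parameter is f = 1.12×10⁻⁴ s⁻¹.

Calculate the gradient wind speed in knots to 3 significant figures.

Around a low, centrifugal force acts outward with Coriolis, so pressure-gradient force balances both:
(1/ρ)|∂P/∂n| = fV + V²/R  →  V² + fR·V − fR·V_g = 0
With fR = 1.12×10⁻⁴ × 1461×10³ m = 164 m/s:
V = [−fR + √((fR)² + 4 fR V_g)]/2 = [−164 + √(164² + 4×164×54)]/2 = 42.8 m/s
Subgeostrophic (V < V_g = 54 m/s), as expected around a low.
Converting: 42.8 m/s × 1.944 = 83.2 knots

83.2 knots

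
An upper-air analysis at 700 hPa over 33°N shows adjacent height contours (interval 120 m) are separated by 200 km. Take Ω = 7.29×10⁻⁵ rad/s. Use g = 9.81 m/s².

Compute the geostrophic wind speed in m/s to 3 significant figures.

Coriolis parameter at 33°N:
f = 2Ω sin φ = 2 × 7.29×10⁻⁵ × sin 33° = 7.94×10⁻⁵ s⁻¹
Height gradient: |∂Z/∂n| = 120 m / 200000 m = 6.00×10⁻⁴
On a pressure surface, geostrophic balance gives V_g = (g/f)|∂Z/∂n|:
V_g = 9.81 × 6.00×10⁻⁴ / 7.94×10⁻⁵ = 74.1 m/s

74.1 m/s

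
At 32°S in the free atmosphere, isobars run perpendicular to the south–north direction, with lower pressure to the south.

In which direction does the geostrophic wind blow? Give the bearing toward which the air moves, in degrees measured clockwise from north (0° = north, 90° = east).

090°

The pressure-gradient force points toward the south (bearing 180°).
Geostrophic balance: in the Southern Hemisphere the Coriolis force deflects motion to the left, so the geostrophic wind blows 90° to the left of the pressure-gradient force (low pressure on the right).
Rotating 180° by 90° counterclockwise gives 090° — the wind blows toward the east.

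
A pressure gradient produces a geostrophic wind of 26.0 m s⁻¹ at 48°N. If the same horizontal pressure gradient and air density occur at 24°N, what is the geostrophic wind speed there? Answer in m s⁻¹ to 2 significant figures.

48 m s⁻¹

With the same pressure gradient and density, V_g ∝ 1/f ∝ 1/sin φ.
V₂ = V₁ · sin φ₁ / sin φ₂ = 26.0 × sin 48° / sin 24°
V₂ = 26.0 × 0.7431/0.4067 = 48 m s⁻¹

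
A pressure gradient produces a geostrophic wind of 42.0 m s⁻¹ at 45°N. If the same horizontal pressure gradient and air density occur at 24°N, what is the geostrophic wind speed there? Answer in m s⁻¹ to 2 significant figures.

73 m s⁻¹

With the same pressure gradient and density, V_g ∝ 1/f ∝ 1/sin φ.
V₂ = V₁ · sin φ₁ / sin φ₂ = 42.0 × sin 45° / sin 24°
V₂ = 42.0 × 0.7071/0.4067 = 73 m s⁻¹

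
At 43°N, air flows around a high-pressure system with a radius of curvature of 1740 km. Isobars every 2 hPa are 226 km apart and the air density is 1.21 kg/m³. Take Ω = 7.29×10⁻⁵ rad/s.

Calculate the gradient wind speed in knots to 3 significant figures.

Coriolis parameter at 43°N:
f = 2Ω sin φ = 2 × 7.29×10⁻⁵ × sin 43° = 9.94×10⁻⁵ s⁻¹
Pressure gradient: |∂P/∂n| = 200 Pa / 226000 m = 8.85×10⁻⁴ Pa/m
Geostrophic speed: V_g = |∂P/∂n|/(fρ) = 8.85×10⁻⁴/(9.94×10⁻⁵ × 1.21) = 7.36 m/s
Around a high, pressure-gradient force acts outward with centrifugal, so Coriolis balances both:
fV = (1/ρ)|∂P/∂n| + V²/R  →  V² − fR·V + fR·V_g = 0
With fR = 9.94×10⁻⁵ × 1740×10³ m = 173 m/s:
V = [fR − √((fR)² − 4 fR V_g)]/2 = [173 − √(173² − 4×173×7.36)]/2 = 7.7 m/s
Supergeostrophic (V > V_g = 7.36 m/s), as expected around a high.
Converting: 7.7 m/s × 1.944 = 15.0 knots

15.0 knots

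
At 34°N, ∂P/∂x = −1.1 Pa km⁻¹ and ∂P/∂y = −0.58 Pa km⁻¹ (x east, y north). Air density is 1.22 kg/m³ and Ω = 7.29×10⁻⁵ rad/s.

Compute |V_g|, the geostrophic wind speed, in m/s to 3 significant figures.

Coriolis parameter at 34°N:
f = 2Ω sin φ = 2 × 7.29×10⁻⁵ × sin 34° = 8.15×10⁻⁵ s⁻¹
Component geostrophic relations (x east, y north):
u_g = −(1/(fρ)) ∂P/∂y,  v_g = (1/(fρ)) ∂P/∂x
u_g = −(−0.58×10⁻³)/(8.15×10⁻⁵ × 1.22) = 5.83 m/s;  v_g = (−1.1×10⁻³)/(8.15×10⁻⁵ × 1.22) = −11.1 m/s
|V_g| = √(u_g² + v_g²) = 12.5 m/s

12.5 m/s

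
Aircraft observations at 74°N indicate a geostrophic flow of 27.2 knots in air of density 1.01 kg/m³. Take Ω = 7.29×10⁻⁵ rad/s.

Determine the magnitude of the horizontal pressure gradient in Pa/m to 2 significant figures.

2.0×10⁻³ Pa/m

Coriolis parameter at 74°N:
f = 2Ω sin φ = 2 × 7.29×10⁻⁵ × sin 74° = 1.40×10⁻⁴ s⁻¹
Wind speed in SI: 27.2 knots = 14.0 m/s
Geostrophic balance rearranged: |∂P/∂n| = f ρ V_g
|∂P/∂n| = 1.40×10⁻⁴ × 1.01 × 14.0 = 1.98×10⁻³ Pa/m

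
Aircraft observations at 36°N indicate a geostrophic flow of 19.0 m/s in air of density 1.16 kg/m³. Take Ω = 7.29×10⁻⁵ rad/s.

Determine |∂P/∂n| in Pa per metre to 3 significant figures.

Coriolis parameter at 36°N:
f = 2Ω sin φ = 2 × 7.29×10⁻⁵ × sin 36° = 8.57×10⁻⁵ s⁻¹
Geostrophic balance rearranged: |∂P/∂n| = f ρ V_g
|∂P/∂n| = 8.57×10⁻⁵ × 1.16 × 19.0 = 1.89×10⁻³ Pa/m

1.89×10⁻³ Pa/m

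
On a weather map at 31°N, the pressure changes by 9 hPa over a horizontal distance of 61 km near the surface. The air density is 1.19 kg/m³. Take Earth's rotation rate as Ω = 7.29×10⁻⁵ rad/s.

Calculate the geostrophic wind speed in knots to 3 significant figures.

Coriolis parameter at 31°N:
f = 2Ω sin φ = 2 × 7.29×10⁻⁵ × sin 31° = 7.51×10⁻⁵ s⁻¹
Pressure gradient: |∂P/∂n| = 900 Pa / 61000 m = 1.48×10⁻² Pa/m
Geostrophic balance (pressure-gradient force = Coriolis force):
V_g = (1/(fρ)) |∂P/∂n| = 1.48×10⁻² / (7.51×10⁻⁵ × 1.19) = 165 m/s
Converting: 165 m/s × 1.944 = 321 knots

321 knots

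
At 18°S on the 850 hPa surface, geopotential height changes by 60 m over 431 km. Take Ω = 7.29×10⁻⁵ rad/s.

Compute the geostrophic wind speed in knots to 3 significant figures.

Coriolis parameter at 18°S:
f = 2Ω sin φ = 2 × 7.29×10⁻⁵ × sin 18° = 4.51×10⁻⁵ s⁻¹
Height gradient: |∂Z/∂n| = 60 m / 431000 m = 1.39×10⁻⁴
On a pressure surface, geostrophic balance gives V_g = (g/f)|∂Z/∂n|:
V_g = 9.81 × 1.39×10⁻⁴ / 4.51×10⁻⁵ = 30.3 m/s
Converting: 30.3 m/s × 1.944 = 58.9 knots

58.9 knots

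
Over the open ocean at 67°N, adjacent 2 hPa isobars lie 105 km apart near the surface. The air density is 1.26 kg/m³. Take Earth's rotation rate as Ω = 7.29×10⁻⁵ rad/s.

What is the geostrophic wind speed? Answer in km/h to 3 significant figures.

40.5 km/h

Coriolis parameter at 67°N:
f = 2Ω sin φ = 2 × 7.29×10⁻⁵ × sin 67° = 1.34×10⁻⁴ s⁻¹
Pressure gradient: |∂P/∂n| = 200 Pa / 105000 m = 1.90×10⁻³ Pa/m
Geostrophic balance (pressure-gradient force = Coriolis force):
V_g = (1/(fρ)) |∂P/∂n| = 1.90×10⁻³ / (1.34×10⁻⁴ × 1.26) = 11.3 m/s
Converting: 11.3 m/s × 3.6 = 40.5 km/h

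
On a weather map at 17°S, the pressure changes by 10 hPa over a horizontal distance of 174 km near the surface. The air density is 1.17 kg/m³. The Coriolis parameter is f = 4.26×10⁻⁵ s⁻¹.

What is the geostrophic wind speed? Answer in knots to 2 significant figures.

Pressure gradient: |∂P/∂n| = 1000 Pa / 174000 m = 5.75×10⁻³ Pa/m
Geostrophic balance (pressure-gradient force = Coriolis force):
V_g = (1/(fρ)) |∂P/∂n| = 5.75×10⁻³ / (4.26×10⁻⁵ × 1.17) = 115 m/s
Converting: 115 m/s × 1.944 = 220 knots

220 knots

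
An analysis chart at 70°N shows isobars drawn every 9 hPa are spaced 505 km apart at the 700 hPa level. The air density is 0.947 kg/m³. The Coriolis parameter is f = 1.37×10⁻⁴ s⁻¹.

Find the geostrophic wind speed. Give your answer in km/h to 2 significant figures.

49 km/h

Pressure gradient: |∂P/∂n| = 900 Pa / 505000 m = 1.78×10⁻³ Pa/m
Geostrophic balance (pressure-gradient force = Coriolis force):
V_g = (1/(fρ)) |∂P/∂n| = 1.78×10⁻³ / (1.37×10⁻⁴ × 0.947) = 13.7 m/s
Converting: 13.7 m/s × 3.6 = 49 km/h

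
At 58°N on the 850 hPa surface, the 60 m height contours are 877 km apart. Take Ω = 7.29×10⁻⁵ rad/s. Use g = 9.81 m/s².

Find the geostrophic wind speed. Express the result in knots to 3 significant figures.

Coriolis parameter at 58°N:
f = 2Ω sin φ = 2 × 7.29×10⁻⁵ × sin 58° = 1.24×10⁻⁴ s⁻¹
Height gradient: |∂Z/∂n| = 60 m / 877000 m = 6.84×10⁻⁵
On a pressure surface, geostrophic balance gives V_g = (g/f)|∂Z/∂n|:
V_g = 9.81 × 6.84×10⁻⁵ / 1.24×10⁻⁴ = 5.43 m/s
Converting: 5.43 m/s × 1.944 = 10.6 knots

10.6 knots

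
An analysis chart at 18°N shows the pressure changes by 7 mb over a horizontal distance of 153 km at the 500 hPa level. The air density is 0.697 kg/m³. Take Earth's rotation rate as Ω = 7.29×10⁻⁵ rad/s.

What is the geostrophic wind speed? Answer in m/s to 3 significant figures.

146 m/s

Coriolis parameter at 18°N:
f = 2Ω sin φ = 2 × 7.29×10⁻⁵ × sin 18° = 4.51×10⁻⁵ s⁻¹
Pressure gradient: |∂P/∂n| = 700 Pa / 153000 m = 4.58×10⁻³ Pa/m
Geostrophic balance (pressure-gradient force = Coriolis force):
V_g = (1/(fρ)) |∂P/∂n| = 4.58×10⁻³ / (4.51×10⁻⁵ × 0.697) = 146 m/s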